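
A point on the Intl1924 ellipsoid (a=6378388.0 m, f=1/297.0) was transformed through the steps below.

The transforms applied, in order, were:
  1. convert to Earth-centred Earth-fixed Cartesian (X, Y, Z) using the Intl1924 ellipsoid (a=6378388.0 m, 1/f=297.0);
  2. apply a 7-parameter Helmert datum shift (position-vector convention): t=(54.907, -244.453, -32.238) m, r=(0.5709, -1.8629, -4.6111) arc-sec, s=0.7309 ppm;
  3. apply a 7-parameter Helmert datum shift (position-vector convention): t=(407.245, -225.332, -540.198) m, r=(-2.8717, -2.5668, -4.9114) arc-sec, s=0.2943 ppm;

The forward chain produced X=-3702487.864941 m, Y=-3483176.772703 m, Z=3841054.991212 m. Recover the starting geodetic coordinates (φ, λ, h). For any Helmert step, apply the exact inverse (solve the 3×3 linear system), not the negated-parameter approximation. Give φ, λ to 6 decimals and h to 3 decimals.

φ=37.265499°, λ=-136.751953°, h=1186.692 m

start: X=-3702487.8649, Y=-3483176.7727, Z=3841054.9912 m
→ Helmert⁻¹: X=-3702763.2783, Y=-3483092.0668, Z=3841591.6436
→ Helmert⁻¹: X=-3702702.9211, Y=-3482917.2101, Z=3841664.1551
→ geod (Bowring, a=6378388.000): φ=37.26549900°, λ=-136.75195300°, h=1186.6920 m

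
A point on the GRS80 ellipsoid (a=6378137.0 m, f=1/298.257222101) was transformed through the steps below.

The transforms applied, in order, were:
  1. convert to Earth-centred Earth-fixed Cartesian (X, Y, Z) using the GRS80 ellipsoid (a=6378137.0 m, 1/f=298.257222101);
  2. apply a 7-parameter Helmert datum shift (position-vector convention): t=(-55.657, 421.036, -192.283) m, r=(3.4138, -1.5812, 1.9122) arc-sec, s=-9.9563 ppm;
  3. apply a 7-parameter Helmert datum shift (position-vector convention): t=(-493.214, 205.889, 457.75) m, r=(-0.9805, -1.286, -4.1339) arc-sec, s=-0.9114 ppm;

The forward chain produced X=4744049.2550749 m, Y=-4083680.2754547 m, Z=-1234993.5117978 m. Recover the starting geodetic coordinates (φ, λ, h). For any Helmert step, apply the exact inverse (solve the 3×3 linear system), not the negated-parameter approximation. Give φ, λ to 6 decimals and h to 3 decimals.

start: X=4744049.2551, Y=-4083680.2755, Z=-1234993.5118 m
→ Helmert⁻¹: X=4744620.9364, Y=-4083788.9231, Z=-1235501.3818
→ Helmert⁻¹: X=4744676.4996, Y=-4084315.0539, Z=-1235290.1724
→ geod (Bowring, a=6378137.000): φ=-11.23524300°, λ=-40.72254600°, h=3853.6130 m

φ=-11.235243°, λ=-40.722546°, h=3853.613 m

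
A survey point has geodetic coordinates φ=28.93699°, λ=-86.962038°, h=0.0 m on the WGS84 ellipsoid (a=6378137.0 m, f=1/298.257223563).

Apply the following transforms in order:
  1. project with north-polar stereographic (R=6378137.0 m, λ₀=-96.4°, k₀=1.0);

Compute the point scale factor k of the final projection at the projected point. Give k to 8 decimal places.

start: φ=28.936990°, λ=-86.962038°, h=0.000 m
→ into stereo (λ₀=-96.4°): φ=28.93699000°, λ−λ₀=9.43796200°
scale k = 1.34784742

1.34784742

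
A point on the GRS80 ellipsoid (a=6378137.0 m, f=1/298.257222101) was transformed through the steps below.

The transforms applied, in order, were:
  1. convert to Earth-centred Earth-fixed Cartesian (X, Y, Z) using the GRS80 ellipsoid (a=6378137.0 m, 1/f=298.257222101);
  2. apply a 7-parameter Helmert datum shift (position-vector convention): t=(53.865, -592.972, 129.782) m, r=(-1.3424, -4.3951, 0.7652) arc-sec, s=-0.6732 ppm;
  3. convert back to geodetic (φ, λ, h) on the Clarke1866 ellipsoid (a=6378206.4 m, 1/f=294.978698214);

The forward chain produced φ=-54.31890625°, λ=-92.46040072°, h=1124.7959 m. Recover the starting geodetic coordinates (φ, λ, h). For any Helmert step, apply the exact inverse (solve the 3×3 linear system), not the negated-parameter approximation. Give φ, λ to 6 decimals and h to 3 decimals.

start: φ=-54.318906°, λ=-92.460401°, h=1124.796 m
→ ECEF (a=6378206.400, f=1/294.978698214): X=-160091.6464, Y=-3725790.1768, Z=-5158239.3265
→ Helmert⁻¹: X=-160269.3541, Y=-3725165.5465, Z=-5158393.4100
→ geod (Bowring, a=6378137.000): φ=-54.32218400°, λ=-92.46354100°, h=803.0300 m

φ=-54.322184°, λ=-92.463541°, h=803.030 m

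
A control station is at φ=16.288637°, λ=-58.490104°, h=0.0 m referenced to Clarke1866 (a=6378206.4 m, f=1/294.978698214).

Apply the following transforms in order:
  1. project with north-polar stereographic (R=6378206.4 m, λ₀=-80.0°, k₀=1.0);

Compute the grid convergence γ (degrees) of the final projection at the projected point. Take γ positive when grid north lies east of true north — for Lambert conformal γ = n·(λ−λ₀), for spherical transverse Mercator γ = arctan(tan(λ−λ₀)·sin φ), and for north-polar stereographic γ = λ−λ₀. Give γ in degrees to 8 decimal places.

21.50989600

start: φ=16.288637°, λ=-58.490104°, h=0.000 m
→ into stereo (λ₀=-80.0°): φ=16.28863700°, λ−λ₀=21.50989600°
convergence γ = 21.50989600°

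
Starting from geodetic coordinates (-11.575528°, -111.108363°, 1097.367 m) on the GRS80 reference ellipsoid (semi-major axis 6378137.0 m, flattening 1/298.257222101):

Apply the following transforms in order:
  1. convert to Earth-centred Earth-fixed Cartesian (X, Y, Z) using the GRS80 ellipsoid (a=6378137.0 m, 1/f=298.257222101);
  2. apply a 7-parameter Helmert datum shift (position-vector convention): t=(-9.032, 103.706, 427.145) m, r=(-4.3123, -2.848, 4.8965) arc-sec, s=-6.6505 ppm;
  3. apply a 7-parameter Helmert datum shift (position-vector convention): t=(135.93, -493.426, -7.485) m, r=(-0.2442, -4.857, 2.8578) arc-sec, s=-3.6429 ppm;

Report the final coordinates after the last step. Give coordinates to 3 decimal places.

X=-2250533.091 m, Y=-5831381.090 m, Z=-1271180.236 m

start: φ=-11.575528°, λ=-111.108363°, h=1097.367 m
→ ECEF (a=6378137.000, f=1/298.257222101): X=-2250949.8539, Y=-5830938.6797, Z=-1271657.7114
→ Helmert 7p (PV): X=-2250787.9385, Y=-5830876.2157, Z=-1271131.2846
→ Helmert 7p (PV): X=-2250533.0909, Y=-5831381.0898, Z=-1271180.2358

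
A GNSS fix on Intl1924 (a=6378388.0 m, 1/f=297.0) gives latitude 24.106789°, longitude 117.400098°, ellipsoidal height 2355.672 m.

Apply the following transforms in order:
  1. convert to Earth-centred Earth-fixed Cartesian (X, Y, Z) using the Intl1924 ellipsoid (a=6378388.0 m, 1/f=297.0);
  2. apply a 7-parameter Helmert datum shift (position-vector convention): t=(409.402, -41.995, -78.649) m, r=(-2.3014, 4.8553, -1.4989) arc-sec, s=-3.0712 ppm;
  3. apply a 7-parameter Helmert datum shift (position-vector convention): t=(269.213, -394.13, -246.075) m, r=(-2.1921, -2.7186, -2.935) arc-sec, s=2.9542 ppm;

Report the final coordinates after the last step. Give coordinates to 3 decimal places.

X=-2681015.138 m, Y=5173434.308 m, Z=2589670.664 m

start: φ=24.106789°, λ=117.400098°, h=2355.672 m
→ ECEF (a=6378388.000, f=1/297.0): X=-2681832.1155, Y=5173756.9719, Z=2590080.6145
→ Helmert 7p (PV): X=-2681315.9121, Y=5173747.4745, Z=2589999.4127
→ Helmert 7p (PV): X=-2681015.1379, Y=5173434.3077, Z=2589670.6641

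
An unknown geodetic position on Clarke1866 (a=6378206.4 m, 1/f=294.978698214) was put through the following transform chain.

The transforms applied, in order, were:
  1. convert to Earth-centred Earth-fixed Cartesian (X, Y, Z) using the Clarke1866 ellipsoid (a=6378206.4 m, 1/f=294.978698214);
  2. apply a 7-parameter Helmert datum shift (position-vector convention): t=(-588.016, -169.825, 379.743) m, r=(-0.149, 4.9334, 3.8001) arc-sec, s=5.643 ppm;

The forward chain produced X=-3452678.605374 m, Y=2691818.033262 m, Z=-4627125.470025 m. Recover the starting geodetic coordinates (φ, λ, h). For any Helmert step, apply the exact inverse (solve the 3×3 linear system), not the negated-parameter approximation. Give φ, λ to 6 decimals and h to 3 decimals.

start: X=-3452678.6054, Y=2691818.0333, Z=-4627125.4700 m
→ Helmert⁻¹: X=-3451910.8318, Y=2692039.6062, Z=-4627559.7176
→ geod (Bowring, a=6378206.400): φ=-46.78456300°, λ=142.05042200°, h=3245.9280 m

φ=-46.784563°, λ=142.050422°, h=3245.928 m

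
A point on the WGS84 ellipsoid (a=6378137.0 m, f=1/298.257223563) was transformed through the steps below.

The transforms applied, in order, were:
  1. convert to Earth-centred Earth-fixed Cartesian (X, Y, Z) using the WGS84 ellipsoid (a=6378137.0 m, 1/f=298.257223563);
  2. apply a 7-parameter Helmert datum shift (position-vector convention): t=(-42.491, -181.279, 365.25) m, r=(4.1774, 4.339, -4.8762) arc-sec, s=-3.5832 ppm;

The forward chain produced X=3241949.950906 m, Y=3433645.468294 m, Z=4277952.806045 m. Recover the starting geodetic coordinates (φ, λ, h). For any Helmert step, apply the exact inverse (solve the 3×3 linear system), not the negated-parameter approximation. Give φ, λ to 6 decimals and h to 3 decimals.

φ=42.361571°, λ=46.648851°, h=3319.046 m

start: X=3241949.9509, Y=3433645.4683, Z=4277952.8060 m
→ Helmert⁻¹: X=3241832.8933, Y=3434002.3225, Z=4277601.5315
→ geod (Bowring, a=6378137.000): φ=42.36157100°, λ=46.64885100°, h=3319.0460 m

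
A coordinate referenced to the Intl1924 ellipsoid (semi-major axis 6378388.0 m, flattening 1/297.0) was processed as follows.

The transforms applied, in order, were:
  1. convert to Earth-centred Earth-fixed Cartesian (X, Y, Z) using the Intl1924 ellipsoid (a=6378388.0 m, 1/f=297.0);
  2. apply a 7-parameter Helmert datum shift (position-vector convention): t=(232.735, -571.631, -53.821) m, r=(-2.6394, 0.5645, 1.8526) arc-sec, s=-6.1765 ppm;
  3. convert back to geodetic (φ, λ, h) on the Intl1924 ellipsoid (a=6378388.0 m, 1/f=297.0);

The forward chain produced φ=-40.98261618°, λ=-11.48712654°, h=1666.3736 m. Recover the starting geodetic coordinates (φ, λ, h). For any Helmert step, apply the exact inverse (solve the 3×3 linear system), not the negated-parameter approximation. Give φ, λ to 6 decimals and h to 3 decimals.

φ=-40.984260°, λ=-11.480890°, h=1412.332 m

start: φ=-40.982616°, λ=-11.487127°, h=1666.374 m
→ ECEF (a=6378388.000, f=1/297.0): X=4726720.5556, Y=-960556.2367, Z=-4162129.4949
→ Helmert⁻¹: X=4726519.7825, Y=-959979.7281, Z=-4162100.7298
→ geod (Bowring, a=6378388.000): φ=-40.98426000°, λ=-11.48089000°, h=1412.3320 m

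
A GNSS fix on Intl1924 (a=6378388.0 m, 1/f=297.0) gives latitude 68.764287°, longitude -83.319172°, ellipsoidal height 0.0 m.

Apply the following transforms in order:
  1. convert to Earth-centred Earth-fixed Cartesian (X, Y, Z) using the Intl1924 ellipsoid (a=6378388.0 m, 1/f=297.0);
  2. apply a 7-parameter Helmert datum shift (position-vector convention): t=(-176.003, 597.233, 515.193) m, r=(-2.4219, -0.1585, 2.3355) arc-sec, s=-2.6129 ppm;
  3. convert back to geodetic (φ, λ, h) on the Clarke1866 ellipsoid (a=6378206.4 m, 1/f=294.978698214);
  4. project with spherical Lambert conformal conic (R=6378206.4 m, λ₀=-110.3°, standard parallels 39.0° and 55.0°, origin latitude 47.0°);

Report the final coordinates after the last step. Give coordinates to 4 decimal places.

E=1152677.4857 m, N=2668084.4654 m

start: φ=68.764287°, λ=-83.319172°, h=0.000 m
→ ECEF (a=6378388.000, f=1/297.0): X=269563.5878, Y=-2301330.8541, Z=5922637.4070
→ Helmert 7p (PV): X=269408.3869, Y=-2300655.0141, Z=5923164.3533
→ geod (Bowring, a=6378206.400): φ=68.77264634°, λ=-83.32104002°, h=550.4270 m
→ lcc (R=6378206.4, λ₀=-110.3°): E=1152677.4857, N=2668084.4654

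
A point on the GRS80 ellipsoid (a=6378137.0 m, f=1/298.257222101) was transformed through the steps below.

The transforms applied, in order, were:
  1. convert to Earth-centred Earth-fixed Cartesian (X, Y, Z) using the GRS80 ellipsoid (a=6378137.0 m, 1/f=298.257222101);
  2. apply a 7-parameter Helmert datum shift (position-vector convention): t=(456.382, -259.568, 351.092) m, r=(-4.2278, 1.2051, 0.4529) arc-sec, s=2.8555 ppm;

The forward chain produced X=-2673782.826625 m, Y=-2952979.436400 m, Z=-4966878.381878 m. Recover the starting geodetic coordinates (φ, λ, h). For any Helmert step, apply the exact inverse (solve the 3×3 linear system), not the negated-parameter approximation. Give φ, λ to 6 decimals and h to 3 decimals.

φ=-51.459021°, λ=-132.167518°, h=2260.952 m

start: X=-2673782.8266, Y=-2952979.4364, Z=-4966878.3819 m
→ Helmert⁻¹: X=-2674209.0341, Y=-2952603.7508, Z=-4967291.4334
→ geod (Bowring, a=6378137.000): φ=-51.45902100°, λ=-132.16751800°, h=2260.9520 m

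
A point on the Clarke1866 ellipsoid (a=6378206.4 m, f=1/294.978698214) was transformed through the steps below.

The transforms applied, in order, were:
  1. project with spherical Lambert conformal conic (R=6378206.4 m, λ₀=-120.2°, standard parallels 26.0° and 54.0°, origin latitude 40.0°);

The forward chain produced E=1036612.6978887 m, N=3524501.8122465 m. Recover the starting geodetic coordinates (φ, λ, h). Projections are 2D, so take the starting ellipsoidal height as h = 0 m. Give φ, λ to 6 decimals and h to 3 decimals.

φ=69.742263°, λ=-96.555095°, h=0.000 m

start: E=1036612.6979, N=3524501.8122 m
→ lcc⁻¹: φ=69.74226300°, λ=-96.55509500°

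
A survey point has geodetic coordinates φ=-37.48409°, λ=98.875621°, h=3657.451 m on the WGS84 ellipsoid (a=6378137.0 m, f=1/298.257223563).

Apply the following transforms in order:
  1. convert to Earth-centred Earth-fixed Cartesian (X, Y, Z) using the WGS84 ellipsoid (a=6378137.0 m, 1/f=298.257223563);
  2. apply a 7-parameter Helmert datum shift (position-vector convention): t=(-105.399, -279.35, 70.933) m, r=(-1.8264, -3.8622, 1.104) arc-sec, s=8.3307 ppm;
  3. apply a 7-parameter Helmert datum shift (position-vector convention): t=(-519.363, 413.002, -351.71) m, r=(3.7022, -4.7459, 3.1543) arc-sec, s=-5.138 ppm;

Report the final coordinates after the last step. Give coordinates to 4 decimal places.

start: φ=-37.484090°, λ=98.875621°, h=3657.451 m
→ ECEF (a=6378137.000, f=1/298.257223563): X=-782309.2120, Y=5009667.0214, Z=-3862388.7544
→ Helmert 7p (PV): X=-782375.6201, Y=5009391.0179, Z=-3862409.0054
→ Helmert 7p (PV): X=-782878.7000, Y=5009835.6424, Z=-3862668.9598

X=-782878.7000 m, Y=5009835.6424 m, Z=-3862668.9598 m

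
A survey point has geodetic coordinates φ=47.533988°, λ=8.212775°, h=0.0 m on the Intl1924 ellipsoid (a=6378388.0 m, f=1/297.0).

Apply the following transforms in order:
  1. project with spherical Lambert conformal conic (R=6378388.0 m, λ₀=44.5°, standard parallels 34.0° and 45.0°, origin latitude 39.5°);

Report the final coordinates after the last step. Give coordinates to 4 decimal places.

E=-2668545.0234 m, N=1438958.5654 m

start: φ=47.533988°, λ=8.212775°, h=0.000 m
→ lcc (R=6378388.0, λ₀=44.5°): E=-2668545.0234, N=1438958.5654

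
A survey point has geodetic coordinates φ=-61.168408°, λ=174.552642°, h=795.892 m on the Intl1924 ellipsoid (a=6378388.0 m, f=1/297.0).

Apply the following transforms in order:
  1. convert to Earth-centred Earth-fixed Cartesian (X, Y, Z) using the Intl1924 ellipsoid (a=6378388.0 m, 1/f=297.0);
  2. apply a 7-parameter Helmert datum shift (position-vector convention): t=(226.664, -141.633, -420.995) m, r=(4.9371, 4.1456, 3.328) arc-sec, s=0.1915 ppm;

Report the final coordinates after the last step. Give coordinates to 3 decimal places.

start: φ=-61.168408°, λ=174.552642°, h=795.892 m
→ ECEF (a=6378388.000, f=1/297.0): X=-3070313.7401, Y=292790.7530, Z=-5565234.7540
→ Helmert 7p (PV): X=-3070204.2406, Y=292732.8458, Z=-5565588.0980

X=-3070204.241 m, Y=292732.846 m, Z=-5565588.098 m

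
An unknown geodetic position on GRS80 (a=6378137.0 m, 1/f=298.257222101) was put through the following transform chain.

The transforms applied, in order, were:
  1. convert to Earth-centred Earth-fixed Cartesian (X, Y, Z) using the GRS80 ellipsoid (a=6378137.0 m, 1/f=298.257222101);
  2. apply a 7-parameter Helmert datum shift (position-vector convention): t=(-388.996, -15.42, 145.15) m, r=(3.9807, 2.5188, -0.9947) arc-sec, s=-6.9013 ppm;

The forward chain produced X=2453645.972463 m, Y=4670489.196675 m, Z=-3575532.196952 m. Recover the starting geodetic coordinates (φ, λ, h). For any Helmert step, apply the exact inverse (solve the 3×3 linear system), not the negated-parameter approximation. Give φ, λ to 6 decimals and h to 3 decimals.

φ=-34.306154°, λ=62.280612°, h=2150.819 m

start: X=2453645.9725, Y=4670489.1967, Z=-3575532.1970 m
→ Helmert⁻¹: X=2454073.0469, Y=4670479.6755, Z=-3575762.1915
→ geod (Bowring, a=6378137.000): φ=-34.30615400°, λ=62.28061200°, h=2150.8190 m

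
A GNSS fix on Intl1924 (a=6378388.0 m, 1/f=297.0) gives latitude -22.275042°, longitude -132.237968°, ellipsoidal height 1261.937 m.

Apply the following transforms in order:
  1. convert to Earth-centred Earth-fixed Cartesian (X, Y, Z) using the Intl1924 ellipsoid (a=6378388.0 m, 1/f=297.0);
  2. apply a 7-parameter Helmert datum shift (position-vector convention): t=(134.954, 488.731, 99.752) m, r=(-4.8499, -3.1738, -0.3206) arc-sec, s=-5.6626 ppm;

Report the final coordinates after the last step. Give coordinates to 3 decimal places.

start: φ=-22.275042°, λ=-132.237968°, h=1261.937 m
→ ECEF (a=6378388.000, f=1/297.0): X=-3970363.0586, Y=-4372873.5756, Z=-2403133.0518
→ Helmert 7p (PV): X=-3970175.4420, Y=-4372410.4161, Z=-2402977.9648

X=-3970175.442 m, Y=-4372410.416 m, Z=-2402977.965 m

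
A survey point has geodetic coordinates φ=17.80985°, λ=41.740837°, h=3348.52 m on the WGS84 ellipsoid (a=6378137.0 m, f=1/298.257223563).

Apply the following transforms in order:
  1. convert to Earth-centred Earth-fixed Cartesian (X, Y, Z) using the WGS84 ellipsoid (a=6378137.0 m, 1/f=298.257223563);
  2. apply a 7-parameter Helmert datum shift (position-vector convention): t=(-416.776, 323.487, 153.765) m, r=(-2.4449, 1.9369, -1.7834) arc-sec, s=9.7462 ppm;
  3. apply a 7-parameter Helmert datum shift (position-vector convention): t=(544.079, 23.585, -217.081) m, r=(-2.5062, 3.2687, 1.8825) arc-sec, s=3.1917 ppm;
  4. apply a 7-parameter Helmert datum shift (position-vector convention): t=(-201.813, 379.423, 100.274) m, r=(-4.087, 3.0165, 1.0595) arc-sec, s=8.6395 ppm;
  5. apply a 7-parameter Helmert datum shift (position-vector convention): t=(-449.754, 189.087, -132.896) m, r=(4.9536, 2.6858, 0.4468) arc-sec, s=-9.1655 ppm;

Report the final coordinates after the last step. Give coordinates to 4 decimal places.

X=4534463.7828 m, Y=4047254.6462 m, Z=1938990.4721 m

start: φ=17.809850°, λ=41.740837°, h=3348.520 m
→ ECEF (a=6378137.000, f=1/298.257223563): X=4534860.7054, Y=4046215.1445, Z=1939382.2721
→ Helmert 7p (PV): X=4534541.3234, Y=4046561.8453, Z=1939464.3933
→ Helmert 7p (PV): X=4535093.6787, Y=4046663.2963, Z=1939132.4754
→ Helmert 7p (PV): X=4534938.6193, Y=4047139.3985, Z=1939102.9963
→ Helmert 7p (PV): X=4534463.7828, Y=4047254.6462, Z=1938990.4721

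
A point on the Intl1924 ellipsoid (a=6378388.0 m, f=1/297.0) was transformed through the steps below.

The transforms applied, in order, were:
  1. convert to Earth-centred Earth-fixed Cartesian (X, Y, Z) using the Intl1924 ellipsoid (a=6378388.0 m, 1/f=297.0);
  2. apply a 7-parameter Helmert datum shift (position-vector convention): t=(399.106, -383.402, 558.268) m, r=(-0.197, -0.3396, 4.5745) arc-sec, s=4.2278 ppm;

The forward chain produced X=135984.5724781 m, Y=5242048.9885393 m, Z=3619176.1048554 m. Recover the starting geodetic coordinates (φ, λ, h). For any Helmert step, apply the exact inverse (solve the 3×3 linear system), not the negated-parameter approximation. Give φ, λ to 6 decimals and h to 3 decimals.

start: X=135984.5725, Y=5242048.9885, Z=3619176.1049 m
→ Helmert⁻¹: X=135707.1160, Y=5242403.7609, Z=3618607.3216
→ geod (Bowring, a=6378388.000): φ=34.78756600°, λ=88.51714800°, h=25.3440 m

φ=34.787566°, λ=88.517148°, h=25.344 m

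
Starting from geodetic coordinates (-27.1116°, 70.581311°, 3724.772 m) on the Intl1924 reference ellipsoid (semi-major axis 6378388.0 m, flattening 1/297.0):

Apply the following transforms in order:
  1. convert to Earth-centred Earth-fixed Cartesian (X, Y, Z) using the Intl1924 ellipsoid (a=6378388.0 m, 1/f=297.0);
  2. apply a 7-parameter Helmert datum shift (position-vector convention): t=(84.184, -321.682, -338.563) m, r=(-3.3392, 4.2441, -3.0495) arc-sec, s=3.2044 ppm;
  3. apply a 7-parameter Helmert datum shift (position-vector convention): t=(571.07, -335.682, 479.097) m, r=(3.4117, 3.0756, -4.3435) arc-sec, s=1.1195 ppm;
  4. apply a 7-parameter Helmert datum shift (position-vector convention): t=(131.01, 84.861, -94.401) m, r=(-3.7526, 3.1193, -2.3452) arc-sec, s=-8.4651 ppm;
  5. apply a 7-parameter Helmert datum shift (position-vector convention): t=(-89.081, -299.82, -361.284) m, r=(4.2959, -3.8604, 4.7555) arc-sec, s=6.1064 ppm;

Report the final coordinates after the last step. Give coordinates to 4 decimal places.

X=1890762.5107 m, Y=5360533.5977 m, Z=-2891330.5783 m

start: φ=-27.111600°, λ=70.581311°, h=3724.772 m
→ ECEF (a=6378388.000, f=1/297.0): X=1890024.3066, Y=5361432.3872, Z=-2890965.4665
→ Helmert 7p (PV): X=1890134.3281, Y=5361053.1407, Z=-2891438.9785
→ Helmert 7p (PV): X=1890777.2926, Y=5360731.4837, Z=-2890902.6282
→ Helmert 7p (PV): X=1890909.5290, Y=5360696.8738, Z=-2891098.6786
→ Helmert 7p (PV): X=1890762.5107, Y=5360533.5977, Z=-2891330.5783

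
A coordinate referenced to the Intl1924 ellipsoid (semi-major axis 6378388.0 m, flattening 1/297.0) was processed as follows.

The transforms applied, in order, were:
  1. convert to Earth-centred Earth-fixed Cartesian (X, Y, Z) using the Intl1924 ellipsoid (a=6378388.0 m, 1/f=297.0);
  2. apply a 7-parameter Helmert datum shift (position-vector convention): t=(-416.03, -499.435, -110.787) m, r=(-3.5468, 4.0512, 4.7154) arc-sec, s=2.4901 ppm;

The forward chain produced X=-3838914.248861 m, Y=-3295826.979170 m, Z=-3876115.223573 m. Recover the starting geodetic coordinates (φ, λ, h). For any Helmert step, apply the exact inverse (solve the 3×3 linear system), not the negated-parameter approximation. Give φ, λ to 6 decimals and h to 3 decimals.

φ=-37.646187°, λ=-139.355430°, h=2685.940 m

start: X=-3838914.2489, Y=-3295826.9792, Z=-3876115.2236 m
→ Helmert⁻¹: X=-3838487.8610, Y=-3295164.9357, Z=-3876126.8374
→ geod (Bowring, a=6378388.000): φ=-37.64618700°, λ=-139.35543000°, h=2685.9400 m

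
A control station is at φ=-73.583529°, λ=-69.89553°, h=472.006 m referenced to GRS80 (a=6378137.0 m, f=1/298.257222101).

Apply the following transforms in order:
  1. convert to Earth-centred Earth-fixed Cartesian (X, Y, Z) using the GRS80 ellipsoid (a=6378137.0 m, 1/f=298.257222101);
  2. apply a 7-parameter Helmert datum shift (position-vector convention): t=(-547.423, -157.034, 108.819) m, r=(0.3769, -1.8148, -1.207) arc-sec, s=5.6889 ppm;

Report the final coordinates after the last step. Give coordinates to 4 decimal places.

start: φ=-73.583529°, λ=-69.895530°, h=472.006 m
→ ECEF (a=6378137.000, f=1/298.257222101): X=621566.1803, Y=-1698098.9075, Z=-6096417.3803
→ Helmert 7p (PV): X=621065.9956, Y=-1698258.0992, Z=-6096340.8773

X=621065.9956 m, Y=-1698258.0992 m, Z=-6096340.8773 m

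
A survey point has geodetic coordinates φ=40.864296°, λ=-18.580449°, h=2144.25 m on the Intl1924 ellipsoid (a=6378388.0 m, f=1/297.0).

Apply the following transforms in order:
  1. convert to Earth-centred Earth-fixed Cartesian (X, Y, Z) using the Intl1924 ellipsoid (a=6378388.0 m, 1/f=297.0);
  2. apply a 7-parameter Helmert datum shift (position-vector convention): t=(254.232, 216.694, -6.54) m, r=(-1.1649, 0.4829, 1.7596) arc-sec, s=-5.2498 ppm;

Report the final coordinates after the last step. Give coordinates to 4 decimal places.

X=4580685.2854 m, Y=-1539458.6564 m, Z=4152480.7020 m

start: φ=40.864296°, λ=-18.580449°, h=2144.250 m
→ ECEF (a=6378388.000, f=1/297.0): X=4580432.2429, Y=-1539745.9598, Z=4152511.0696
→ Helmert 7p (PV): X=4580685.2854, Y=-1539458.6564, Z=4152480.7020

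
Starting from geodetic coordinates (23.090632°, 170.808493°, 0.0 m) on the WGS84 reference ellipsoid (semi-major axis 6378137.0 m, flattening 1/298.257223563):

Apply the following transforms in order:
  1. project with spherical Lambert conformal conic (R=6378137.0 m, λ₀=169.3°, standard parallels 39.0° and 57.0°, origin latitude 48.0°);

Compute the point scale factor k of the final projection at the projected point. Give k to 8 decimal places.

start: φ=23.090632°, λ=170.808493°, h=0.000 m
→ into lcc (λ₀=169.3°): φ=23.09063200°, λ−λ₀=1.50849300°
scale k = 1.07744226

1.07744226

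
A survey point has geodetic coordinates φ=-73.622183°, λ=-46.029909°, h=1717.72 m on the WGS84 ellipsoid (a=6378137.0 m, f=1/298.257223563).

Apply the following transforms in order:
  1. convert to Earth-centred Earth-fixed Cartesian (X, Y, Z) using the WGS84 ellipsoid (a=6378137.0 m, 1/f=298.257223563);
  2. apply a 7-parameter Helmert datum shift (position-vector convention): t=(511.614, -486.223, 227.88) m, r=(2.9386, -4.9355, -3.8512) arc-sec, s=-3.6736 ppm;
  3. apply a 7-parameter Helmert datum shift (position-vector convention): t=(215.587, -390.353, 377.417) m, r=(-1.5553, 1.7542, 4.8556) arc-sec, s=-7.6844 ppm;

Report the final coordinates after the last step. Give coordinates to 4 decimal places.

X=1253642.9053 m, Y=-1299513.7807 m, Z=-6098145.2594 m

start: φ=-73.622183°, λ=-46.029909°, h=1717.720 m
→ ECEF (a=6378137.000, f=1/298.257223563): X=1252829.5385, Y=-1298698.9772, Z=-6098830.4359
→ Helmert 7p (PV): X=1253458.2341, Y=-1299116.9329, Z=-6098568.6759
→ Helmert 7p (PV): X=1253642.9053, Y=-1299513.7807, Z=-6098145.2594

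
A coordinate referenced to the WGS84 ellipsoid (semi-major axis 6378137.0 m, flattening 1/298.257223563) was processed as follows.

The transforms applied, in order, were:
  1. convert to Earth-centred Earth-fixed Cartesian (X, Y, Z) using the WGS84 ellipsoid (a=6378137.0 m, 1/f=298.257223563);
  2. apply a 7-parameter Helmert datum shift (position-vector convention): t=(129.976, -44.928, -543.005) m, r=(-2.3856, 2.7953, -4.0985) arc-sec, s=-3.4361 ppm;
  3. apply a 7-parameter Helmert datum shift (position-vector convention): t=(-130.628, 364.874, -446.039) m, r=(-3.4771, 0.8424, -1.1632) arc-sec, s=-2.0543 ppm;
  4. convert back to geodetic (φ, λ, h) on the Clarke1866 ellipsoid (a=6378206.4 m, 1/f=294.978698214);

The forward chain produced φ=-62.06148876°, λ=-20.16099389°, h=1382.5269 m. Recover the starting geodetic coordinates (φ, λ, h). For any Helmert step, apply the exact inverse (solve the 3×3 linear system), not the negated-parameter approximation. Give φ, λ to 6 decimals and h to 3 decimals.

φ=-62.054295°, λ=-20.161755°, h=479.416 m

start: φ=-62.061489°, λ=-20.160994°, h=1382.527 m
→ ECEF (a=6378206.400, f=1/294.978698214): X=2813286.4175, Y=-1032913.8904, Z=-5612755.4509
→ Helmert⁻¹: X=2813451.5726, Y=-1033170.4115, Z=-5612326.8676
→ Helmert⁻¹: X=2813427.8403, Y=-1033008.2261, Z=-5611776.9652
→ geod (Bowring, a=6378137.000): φ=-62.05429500°, λ=-20.16175500°, h=479.4160 m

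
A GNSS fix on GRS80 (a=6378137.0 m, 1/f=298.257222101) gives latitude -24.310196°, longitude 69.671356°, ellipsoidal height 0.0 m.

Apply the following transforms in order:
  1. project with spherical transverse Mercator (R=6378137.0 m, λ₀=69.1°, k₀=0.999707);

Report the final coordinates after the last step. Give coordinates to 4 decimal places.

E=57947.0293 m, N=-2705524.6699 m

start: φ=-24.310196°, λ=69.671356°, h=0.000 m
→ tm (R=6378137.0, λ₀=69.1°): E=57947.0293, N=-2705524.6699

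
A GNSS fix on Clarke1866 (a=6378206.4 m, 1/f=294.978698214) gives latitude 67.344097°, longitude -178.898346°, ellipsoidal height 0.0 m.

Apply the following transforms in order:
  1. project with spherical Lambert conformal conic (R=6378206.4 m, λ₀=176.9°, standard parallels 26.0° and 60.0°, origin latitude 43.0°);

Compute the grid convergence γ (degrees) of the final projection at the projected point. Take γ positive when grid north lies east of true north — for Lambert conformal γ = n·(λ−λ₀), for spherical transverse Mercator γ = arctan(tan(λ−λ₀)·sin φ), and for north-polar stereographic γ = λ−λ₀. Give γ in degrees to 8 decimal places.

2.91001637

start: φ=67.344097°, λ=-178.898346°, h=0.000 m
→ into lcc (λ₀=176.9°): φ=67.34409700°, λ−λ₀=4.20165400°
convergence γ = 2.91001637°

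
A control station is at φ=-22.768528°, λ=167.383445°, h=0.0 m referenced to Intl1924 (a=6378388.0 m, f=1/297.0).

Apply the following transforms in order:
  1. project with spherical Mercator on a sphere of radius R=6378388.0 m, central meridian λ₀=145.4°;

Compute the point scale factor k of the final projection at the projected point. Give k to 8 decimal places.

1.08450945

start: φ=-22.768528°, λ=167.383445°, h=0.000 m
→ into merc (λ₀=145.4°): φ=-22.76852800°, λ−λ₀=21.98344500°
scale k = 1.08450945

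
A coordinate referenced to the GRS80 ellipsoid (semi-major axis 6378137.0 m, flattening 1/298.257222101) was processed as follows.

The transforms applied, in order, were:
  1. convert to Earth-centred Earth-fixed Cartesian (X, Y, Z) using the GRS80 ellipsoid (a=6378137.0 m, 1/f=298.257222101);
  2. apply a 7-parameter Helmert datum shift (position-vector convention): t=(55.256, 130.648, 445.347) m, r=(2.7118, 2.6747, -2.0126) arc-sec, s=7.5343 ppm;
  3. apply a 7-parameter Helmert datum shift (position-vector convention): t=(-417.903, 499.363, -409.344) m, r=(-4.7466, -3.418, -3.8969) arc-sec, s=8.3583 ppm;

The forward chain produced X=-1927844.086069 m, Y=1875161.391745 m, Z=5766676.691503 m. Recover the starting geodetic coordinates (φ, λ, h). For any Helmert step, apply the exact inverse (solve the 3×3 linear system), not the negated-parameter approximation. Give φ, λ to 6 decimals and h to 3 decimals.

start: X=-1927844.0861, Y=1875161.3917, Z=5766676.6915 m
→ Helmert⁻¹: X=-1927349.9207, Y=1874477.2333, Z=5767112.9066
→ Helmert⁻¹: X=-1927483.7212, Y=1874389.4705, Z=5766574.4749
→ geod (Bowring, a=6378137.000): φ=65.15033600°, λ=135.80010000°, h=1984.5920 m

φ=65.150336°, λ=135.800100°, h=1984.592 m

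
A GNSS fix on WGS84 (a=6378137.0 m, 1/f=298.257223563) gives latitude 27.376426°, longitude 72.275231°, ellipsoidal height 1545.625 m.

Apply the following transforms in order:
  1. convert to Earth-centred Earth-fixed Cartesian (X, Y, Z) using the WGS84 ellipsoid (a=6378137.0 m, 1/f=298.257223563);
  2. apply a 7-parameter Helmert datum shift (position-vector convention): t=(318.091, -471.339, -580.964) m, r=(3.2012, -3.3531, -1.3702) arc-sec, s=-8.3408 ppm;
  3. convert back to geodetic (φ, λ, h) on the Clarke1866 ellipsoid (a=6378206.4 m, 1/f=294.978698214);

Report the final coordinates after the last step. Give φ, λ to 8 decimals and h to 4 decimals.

φ=27.37611803°, λ=72.27065469°, h=893.7496 m

start: φ=27.376426°, λ=72.275231°, h=1545.625 m
→ ECEF (a=6378137.000, f=1/298.257223563): X=1725959.0733, Y=5400083.5419, Z=2916028.1143
→ Helmert 7p (PV): X=1726251.2370, Y=5399510.4406, Z=2915534.6936
→ geod (Bowring, a=6378206.400): φ=27.37611803°, λ=72.27065469°, h=893.7496 m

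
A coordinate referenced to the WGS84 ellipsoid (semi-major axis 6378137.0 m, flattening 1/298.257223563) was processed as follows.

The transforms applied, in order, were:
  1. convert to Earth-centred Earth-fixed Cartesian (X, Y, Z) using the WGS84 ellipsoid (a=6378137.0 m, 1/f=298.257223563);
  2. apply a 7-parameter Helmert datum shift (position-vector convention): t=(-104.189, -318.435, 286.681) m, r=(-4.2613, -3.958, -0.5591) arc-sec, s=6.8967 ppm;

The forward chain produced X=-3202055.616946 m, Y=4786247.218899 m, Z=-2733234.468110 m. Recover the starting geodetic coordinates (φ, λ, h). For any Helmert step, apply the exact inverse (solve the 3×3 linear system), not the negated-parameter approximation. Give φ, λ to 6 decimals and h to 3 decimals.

φ=-25.540036°, λ=123.780641°, h=391.810 m

start: X=-3202055.6169, Y=4786247.2189, Z=-2733234.4681 m
→ Helmert⁻¹: X=-3201994.7696, Y=4786580.4324, Z=-2733341.9664
→ geod (Bowring, a=6378137.000): φ=-25.54003600°, λ=123.78064100°, h=391.8100 m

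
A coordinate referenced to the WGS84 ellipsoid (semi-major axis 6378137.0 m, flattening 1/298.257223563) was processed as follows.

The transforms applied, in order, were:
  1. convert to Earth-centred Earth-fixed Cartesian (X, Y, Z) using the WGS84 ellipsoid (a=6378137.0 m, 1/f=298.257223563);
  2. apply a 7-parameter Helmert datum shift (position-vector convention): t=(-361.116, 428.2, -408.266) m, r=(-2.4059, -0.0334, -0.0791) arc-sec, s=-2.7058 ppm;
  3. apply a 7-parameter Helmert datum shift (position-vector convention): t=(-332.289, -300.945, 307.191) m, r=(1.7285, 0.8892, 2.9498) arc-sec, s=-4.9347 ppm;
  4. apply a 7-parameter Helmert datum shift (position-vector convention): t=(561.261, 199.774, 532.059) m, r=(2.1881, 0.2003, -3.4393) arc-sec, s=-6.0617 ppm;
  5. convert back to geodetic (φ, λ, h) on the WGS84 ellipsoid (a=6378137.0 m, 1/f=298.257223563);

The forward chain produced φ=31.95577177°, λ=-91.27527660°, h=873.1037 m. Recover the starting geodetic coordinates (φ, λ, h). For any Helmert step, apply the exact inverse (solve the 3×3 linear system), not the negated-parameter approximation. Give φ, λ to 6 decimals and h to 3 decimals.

φ=31.951340°, λ=-91.273832°, h=1007.393 m

start: φ=31.955772°, λ=-91.275277°, h=873.104 m
→ ECEF (a=6378137.000, f=1/298.257223563): X=-120569.2352, Y=-5416054.4364, Z=3356733.4432
→ Helmert⁻¹: X=-121044.1780, Y=-5416253.4565, Z=3356279.0678
→ Helmert⁻¹: X=-120804.4061, Y=-5415949.3866, Z=3356033.3025
→ Helmert⁻¹: X=-120440.9953, Y=-5416431.4378, Z=3356387.4919
→ geod (Bowring, a=6378137.000): φ=31.95134000°, λ=-91.27383200°, h=1007.3930 m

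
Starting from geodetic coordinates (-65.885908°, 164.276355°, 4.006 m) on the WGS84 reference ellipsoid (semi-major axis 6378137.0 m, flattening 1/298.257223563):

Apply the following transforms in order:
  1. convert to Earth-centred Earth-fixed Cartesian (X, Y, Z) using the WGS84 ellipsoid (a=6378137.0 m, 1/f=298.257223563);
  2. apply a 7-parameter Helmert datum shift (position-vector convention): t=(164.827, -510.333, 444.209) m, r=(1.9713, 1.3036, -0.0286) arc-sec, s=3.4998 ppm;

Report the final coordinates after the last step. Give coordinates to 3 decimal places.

start: φ=-65.885908°, λ=164.276355°, h=4.006 m
→ ECEF (a=6378137.000, f=1/298.257223563): X=-2515335.0839, Y=708148.9871, Z=-5798765.1377
→ Helmert 7p (PV): X=-2515215.6104, Y=707696.9010, Z=-5798318.5582

X=-2515215.610 m, Y=707696.901 m, Z=-5798318.558 m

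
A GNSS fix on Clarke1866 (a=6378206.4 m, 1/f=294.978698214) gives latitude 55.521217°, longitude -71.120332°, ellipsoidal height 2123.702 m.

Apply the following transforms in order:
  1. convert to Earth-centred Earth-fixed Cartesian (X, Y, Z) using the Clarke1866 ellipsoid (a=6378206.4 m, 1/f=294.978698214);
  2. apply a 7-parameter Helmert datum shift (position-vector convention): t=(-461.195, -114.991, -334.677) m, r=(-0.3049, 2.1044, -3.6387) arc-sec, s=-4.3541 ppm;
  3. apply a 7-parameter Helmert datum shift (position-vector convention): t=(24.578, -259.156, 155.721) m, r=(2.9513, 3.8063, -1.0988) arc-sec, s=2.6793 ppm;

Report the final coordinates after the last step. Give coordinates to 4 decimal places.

X=1171077.3314 m, Y=-3425938.1143 m, Z=5235732.9666 m

start: φ=55.521217°, λ=-71.120332°, h=2123.702 m
→ ECEF (a=6378206.400, f=1/294.978698214): X=1171444.5531, Y=-3425475.6273, Z=5235998.2039
→ Helmert 7p (PV): X=1170971.2488, Y=-3425588.6289, Z=5235633.8408
→ Helmert 7p (PV): X=1171077.3314, Y=-3425938.1143, Z=5235732.9666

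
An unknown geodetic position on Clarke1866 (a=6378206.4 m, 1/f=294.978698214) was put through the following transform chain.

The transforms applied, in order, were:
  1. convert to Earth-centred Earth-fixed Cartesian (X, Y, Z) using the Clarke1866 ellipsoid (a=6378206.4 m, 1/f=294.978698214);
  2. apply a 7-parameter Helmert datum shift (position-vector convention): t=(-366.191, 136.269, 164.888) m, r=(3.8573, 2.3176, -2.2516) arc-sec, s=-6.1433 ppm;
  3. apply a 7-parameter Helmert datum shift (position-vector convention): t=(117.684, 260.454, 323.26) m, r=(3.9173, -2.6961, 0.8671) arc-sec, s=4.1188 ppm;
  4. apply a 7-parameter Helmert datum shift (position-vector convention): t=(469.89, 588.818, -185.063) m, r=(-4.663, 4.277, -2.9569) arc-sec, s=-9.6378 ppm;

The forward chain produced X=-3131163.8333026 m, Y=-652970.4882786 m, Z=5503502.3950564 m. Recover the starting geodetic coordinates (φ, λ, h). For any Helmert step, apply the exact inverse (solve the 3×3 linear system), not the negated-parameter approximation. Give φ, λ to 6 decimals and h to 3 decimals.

φ=59.998902°, λ=-168.204565°, h=3459.174 m

start: X=-3131163.8333, Y=-652970.4883, Z=5503502.3951 m
→ Helmert⁻¹: X=-3131768.6551, Y=-653734.9210, Z=5503660.7844
→ Helmert⁻¹: X=-3131804.2535, Y=-653874.9980, Z=5503368.2115
→ Helmert⁻¹: X=-3131511.9958, Y=-653946.5546, Z=5503214.1750
→ geod (Bowring, a=6378206.400): φ=59.99890200°, λ=-168.20456500°, h=3459.1740 m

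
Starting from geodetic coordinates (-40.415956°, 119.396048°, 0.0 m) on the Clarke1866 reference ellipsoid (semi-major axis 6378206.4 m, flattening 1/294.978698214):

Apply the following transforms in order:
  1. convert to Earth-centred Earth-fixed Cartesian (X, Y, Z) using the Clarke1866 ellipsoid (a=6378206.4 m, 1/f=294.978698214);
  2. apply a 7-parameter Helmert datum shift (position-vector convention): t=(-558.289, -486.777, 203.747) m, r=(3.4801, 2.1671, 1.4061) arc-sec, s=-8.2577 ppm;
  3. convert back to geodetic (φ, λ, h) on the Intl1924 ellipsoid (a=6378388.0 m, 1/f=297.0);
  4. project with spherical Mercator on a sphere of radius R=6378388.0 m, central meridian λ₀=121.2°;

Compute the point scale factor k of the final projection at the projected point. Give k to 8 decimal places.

1.31338513

start: φ=-40.415956°, λ=119.396048°, h=0.000 m
→ ECEF (a=6378206.400, f=1/294.978698214): X=-2386982.4974, Y=4236894.7724, Z=-4113060.4897
→ Helmert 7p (PV): X=-2387593.1710, Y=4236426.1315, Z=-4112726.2156
→ geod (Bowring, a=6378388.000): φ=-40.41299521°, λ=119.40502695°, h=-542.3945 m
→ into merc (λ₀=121.2°): φ=-40.41299521°, λ−λ₀=-1.79497305°
scale k = 1.31338513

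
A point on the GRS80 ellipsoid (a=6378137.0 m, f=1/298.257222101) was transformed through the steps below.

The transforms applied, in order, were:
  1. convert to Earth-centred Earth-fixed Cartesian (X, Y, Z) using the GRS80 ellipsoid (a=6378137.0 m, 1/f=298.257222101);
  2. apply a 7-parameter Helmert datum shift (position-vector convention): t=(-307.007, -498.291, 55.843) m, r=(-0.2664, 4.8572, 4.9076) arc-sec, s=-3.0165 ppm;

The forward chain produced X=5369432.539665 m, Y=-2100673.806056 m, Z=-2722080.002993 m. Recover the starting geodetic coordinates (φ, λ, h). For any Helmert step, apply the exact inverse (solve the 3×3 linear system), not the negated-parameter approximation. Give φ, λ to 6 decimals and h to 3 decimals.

start: X=5369432.5397, Y=-2100673.8061, Z=-2722080.0030 m
→ Helmert⁻¹: X=5369769.8717, Y=-2100306.0961, Z=-2722020.3206
→ geod (Bowring, a=6378137.000): φ=-25.42030600°, λ=-21.36221800°, h=1912.3200 m

φ=-25.420306°, λ=-21.362218°, h=1912.320 m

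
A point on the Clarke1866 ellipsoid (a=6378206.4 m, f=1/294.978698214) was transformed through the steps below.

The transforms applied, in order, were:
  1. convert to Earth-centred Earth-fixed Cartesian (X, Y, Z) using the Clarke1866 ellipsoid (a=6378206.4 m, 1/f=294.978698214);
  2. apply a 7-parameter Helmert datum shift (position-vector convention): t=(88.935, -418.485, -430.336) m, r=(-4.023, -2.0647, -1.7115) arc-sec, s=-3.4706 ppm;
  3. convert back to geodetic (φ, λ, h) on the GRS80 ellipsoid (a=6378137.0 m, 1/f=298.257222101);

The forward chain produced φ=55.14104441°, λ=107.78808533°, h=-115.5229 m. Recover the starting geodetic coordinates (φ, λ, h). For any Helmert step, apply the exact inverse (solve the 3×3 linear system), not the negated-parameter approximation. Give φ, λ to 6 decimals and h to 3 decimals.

start: φ=55.141044°, λ=107.788085°, h=-115.523 m
→ ECEF (a=6378137.000, f=1/298.257222101): X=-1116181.5361, Y=3478983.8409, Z=5210279.0398
→ Helmert⁻¹: X=-1116251.0551, Y=3479303.5076, Z=5210806.4943
→ geod (Bowring, a=6378206.400): φ=55.14335900°, λ=107.78759200°, h=594.0190 m

φ=55.143359°, λ=107.787592°, h=594.019 m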